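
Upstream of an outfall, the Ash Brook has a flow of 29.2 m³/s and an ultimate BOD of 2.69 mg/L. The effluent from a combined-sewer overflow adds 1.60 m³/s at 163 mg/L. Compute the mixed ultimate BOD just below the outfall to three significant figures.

11.0 mg/L

Flow-weighted mixing: C = (Q_r C_r + Q_w C_w)/(Q_r + Q_w)
= (29.2×2.69 + 1.60×163)/(29.2 + 1.60) = 339.3/30.80 = 11.02 mg/L.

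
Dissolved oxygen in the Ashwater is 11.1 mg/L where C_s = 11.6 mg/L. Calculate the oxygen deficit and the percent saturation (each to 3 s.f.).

D ≈ 0.500 mg/L; 95.7 % saturation

D = C_s − C = 11.6 − 11.1 = 0.500 mg/L.
% saturation = 11.1/11.6 × 100 = 95.7 %.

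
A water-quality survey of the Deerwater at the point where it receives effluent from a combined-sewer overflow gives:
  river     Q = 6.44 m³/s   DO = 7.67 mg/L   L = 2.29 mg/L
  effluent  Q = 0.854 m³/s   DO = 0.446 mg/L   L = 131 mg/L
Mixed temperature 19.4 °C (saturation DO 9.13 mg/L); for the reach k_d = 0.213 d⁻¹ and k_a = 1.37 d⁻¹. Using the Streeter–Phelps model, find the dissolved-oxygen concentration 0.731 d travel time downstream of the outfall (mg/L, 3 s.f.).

DO ≈ 6.72 mg/L

Mixed DO = (6.44×7.67 + 0.854×0.446)/(6.44+0.854) = 49.78/7.294 = 6.824 mg/L.
Mixed L₀ = (6.44×2.29 + 0.854×131)/(7.294) = 126.6/7.294 = 17.36 mg/L.
Initial deficit D₀ = C_s − DO₀ = 9.13 − 6.824 = 2.306 mg/L.
D(0.731) = [0.213×17.36/(1.37−0.213)](e^(−0.213×0.731) − e^(−1.37×0.731)) + 2.306 e^(−1.37×0.731)
= 3.196 × (0.8558 − 0.3673) + 2.306 × 0.3673 = 2.408 mg/L.
DO = 9.13 − 2.408 = 6.722 mg/L.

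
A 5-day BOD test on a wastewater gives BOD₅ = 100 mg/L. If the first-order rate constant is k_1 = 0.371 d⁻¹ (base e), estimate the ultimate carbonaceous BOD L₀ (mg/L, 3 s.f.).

BOD₅ = L₀(1 − e^(−5k_1)) ⇒ L₀ = BOD₅ / (1 − e^(−5×0.371))
= 100 / (1 − 0.1565) = 100 / 0.8435 = 118.5 mg/L.

L₀ ≈ 119 mg/L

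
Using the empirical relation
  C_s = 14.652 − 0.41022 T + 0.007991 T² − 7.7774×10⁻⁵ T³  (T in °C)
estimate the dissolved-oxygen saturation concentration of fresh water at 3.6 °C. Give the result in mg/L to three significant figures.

C_s ≈ 13.3 mg/L

C_s = 14.652 − 0.41022×3.6 + 0.007991×3.6² − 7.7774×10⁻⁵×3.6³ = 13.28 mg/L.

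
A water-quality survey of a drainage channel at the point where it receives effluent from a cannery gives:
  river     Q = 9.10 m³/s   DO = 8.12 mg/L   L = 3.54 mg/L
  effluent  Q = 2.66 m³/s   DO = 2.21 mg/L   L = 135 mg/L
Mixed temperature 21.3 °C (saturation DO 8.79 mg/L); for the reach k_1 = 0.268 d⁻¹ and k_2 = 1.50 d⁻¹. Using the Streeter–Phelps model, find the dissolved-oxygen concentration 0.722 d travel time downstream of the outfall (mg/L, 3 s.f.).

Mixed DO = (9.10×8.12 + 2.66×2.21)/(9.10+2.66) = 79.77/11.76 = 6.783 mg/L.
Mixed L₀ = (9.10×3.54 + 2.66×135)/(11.76) = 391.3/11.76 = 33.28 mg/L.
Initial deficit D₀ = C_s − DO₀ = 8.79 − 6.783 = 2.007 mg/L.
D(0.722) = [0.268×33.28/(1.50−0.268)](e^(−0.268×0.722) − e^(−1.50×0.722)) + 2.007 e^(−1.50×0.722)
= 7.238 × (0.8241 − 0.3386) + 2.007 × 0.3386 = 4.194 mg/L.
DO = 8.79 − 4.194 = 4.596 mg/L.

DO ≈ 4.60 mg/L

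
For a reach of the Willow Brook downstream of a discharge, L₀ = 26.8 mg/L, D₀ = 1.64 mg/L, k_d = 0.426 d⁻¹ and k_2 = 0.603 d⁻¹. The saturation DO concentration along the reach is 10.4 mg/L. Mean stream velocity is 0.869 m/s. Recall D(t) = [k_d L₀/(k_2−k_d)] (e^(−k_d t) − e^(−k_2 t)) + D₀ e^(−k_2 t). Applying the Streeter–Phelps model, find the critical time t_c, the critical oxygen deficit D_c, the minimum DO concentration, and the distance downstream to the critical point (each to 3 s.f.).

With k_2/k_d = 1.415 and 1 − D₀(k_2−k_d)/(k_d L₀) = 0.9746,
t_c = ln(1.415 × 0.9746) / (0.603 − 0.426) = ln(1.380) / 0.1770 = 0.3217/0.1770 = 1.818 d.
D_c = (k_d/k_2) L₀ e^(−k_d t_c) = (0.426/0.603) × 26.8 × e^(−0.426×1.818) = 0.7065 × 26.8 × 0.4610 = 8.729 mg/L.
Minimum DO = C_s − D_c = 10.4 − 8.729 = 1.671 mg/L.
x_c = v t_c = 0.869 m/s × 1.818 d × 86400 s/d = 136500 m ≈ 136 km.

t_c ≈ 1.82 d; D_c ≈ 8.73 mg/L; min DO ≈ 1.67 mg/L; x_c ≈ 136 km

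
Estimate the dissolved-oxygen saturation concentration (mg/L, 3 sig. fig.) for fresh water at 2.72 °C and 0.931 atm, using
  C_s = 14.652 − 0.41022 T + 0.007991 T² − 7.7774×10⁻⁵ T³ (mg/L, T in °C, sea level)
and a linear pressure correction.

At sea level: C_s = 14.652 − 0.41022×2.72 + 0.007991×2.72² − 7.7774×10⁻⁵×2.72³ = 13.59 mg/L.
Pressure correction: C_s' = 13.59 × 0.931 = 12.66 mg/L.

C_s ≈ 12.7 mg/L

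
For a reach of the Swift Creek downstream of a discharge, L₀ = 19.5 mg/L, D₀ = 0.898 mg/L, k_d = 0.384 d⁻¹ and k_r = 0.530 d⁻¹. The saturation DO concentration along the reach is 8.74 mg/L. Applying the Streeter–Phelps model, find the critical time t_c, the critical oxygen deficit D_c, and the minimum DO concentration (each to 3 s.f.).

t_c ≈ 2.09 d; D_c ≈ 6.34 mg/L; min DO ≈ 2.40 mg/L

With k_r/k_d = 1.380 and 1 − D₀(k_r−k_d)/(k_d L₀) = 0.9825,
t_c = ln(1.380 × 0.9825) / (0.530 − 0.384) = ln(1.356) / 0.1460 = 0.3046/0.1460 = 2.086 d.
L(t_c) = L₀ e^(−k_d t_c) = 19.5 × 0.4489 = 8.753 mg/L, and at the critical point k_r D_c = k_d L, so D_c = (0.384/0.530) × 8.753 = 6.342 mg/L.
Minimum DO = C_s − D_c = 8.74 − 6.342 = 2.398 mg/L.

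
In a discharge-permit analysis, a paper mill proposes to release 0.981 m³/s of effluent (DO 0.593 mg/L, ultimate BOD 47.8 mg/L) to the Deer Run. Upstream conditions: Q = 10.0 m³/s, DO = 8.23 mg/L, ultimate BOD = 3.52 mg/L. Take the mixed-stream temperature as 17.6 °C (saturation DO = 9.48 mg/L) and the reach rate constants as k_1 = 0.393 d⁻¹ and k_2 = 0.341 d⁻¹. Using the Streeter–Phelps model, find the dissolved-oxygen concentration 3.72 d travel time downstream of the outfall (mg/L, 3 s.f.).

DO ≈ 6.14 mg/L

Mixed DO = (10.0×8.23 + 0.981×0.593)/(10.0+0.981) = 82.88/10.98 = 7.548 mg/L.
Mixed L₀ = (10.0×3.52 + 0.981×47.8)/(10.98) = 82.09/10.98 = 7.476 mg/L.
Initial deficit D₀ = C_s − DO₀ = 9.48 − 7.548 = 1.932 mg/L.
D(3.72) = [0.393×7.476/(0.341−0.393)](e^(−0.393×3.72) − e^(−0.341×3.72)) + 1.932 e^(−0.341×3.72)
= -56.50 × (0.2318 − 0.2812) + 1.932 × 0.2812 = 3.338 mg/L.
DO = 9.48 − 3.338 = 6.142 mg/L.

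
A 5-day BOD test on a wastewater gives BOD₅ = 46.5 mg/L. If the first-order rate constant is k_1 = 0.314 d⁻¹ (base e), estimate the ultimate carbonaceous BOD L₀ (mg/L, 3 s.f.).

BOD₅ = L₀(1 − e^(−5k_1)) ⇒ L₀ = BOD₅ / (1 − e^(−5×0.314))
= 46.5 / (1 − 0.2080) = 46.5 / 0.7920 = 58.72 mg/L.

L₀ ≈ 58.7 mg/L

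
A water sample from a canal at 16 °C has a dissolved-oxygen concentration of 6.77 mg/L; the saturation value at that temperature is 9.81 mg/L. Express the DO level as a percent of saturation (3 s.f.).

69.0 % saturation

% saturation = C/C_s × 100 = 6.77/9.81 × 100 = 69.0 %.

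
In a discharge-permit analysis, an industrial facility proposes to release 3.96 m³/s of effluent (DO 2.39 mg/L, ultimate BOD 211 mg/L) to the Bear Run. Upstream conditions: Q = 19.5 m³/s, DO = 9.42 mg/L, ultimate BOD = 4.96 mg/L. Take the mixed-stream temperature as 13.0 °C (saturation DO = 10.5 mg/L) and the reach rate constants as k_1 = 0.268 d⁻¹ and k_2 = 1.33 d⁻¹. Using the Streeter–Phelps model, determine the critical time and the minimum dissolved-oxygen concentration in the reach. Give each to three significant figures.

Mixed DO = (19.5×9.42 + 3.96×2.39)/(19.5+3.96) = 193.2/23.46 = 8.233 mg/L.
Mixed L₀ = (19.5×4.96 + 3.96×211)/(23.46) = 932.3/23.46 = 39.74 mg/L.
Initial deficit D₀ = C_s − DO₀ = 10.5 − 8.233 = 2.267 mg/L.
t_c = (1/1.062) ln[(1.33/0.268)(1 − 2.267×1.062/(0.268×39.74))] = 0.9416 × ln(3.841) = 1.267 d.
D_c = (0.268/1.33) × 39.74 × e^(−0.268×1.267) = 0.2015 × 39.74 × 0.7121 = 5.702 mg/L.
Minimum DO = 10.5 − 5.702 = 4.798 mg/L.

t_c ≈ 1.27 d; minimum DO ≈ 4.80 mg/L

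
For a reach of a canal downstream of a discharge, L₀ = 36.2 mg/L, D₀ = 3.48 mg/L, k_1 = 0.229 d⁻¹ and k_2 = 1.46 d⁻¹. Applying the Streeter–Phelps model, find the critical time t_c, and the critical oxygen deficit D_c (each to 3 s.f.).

t_c ≈ 0.914 d; D_c ≈ 4.61 mg/L

At the critical point dD/dt = 0, so k_1 L₀ e^(−k_1 t) = k_2 D. Substituting D(t) from the Streeter–Phelps equation and solving for t gives
t_c = ln[(k_2/k_1)(1 − D₀(k_2−k_1)/(k_1 L₀))] / (k_2−k_1).
Here k_2−k_1 = 1.231 d⁻¹ and 1 − D₀(k_2−k_1)/(k_1 L₀) = 1 − 3.48×1.231/(0.229×36.2) = 0.4832, so
t_c = ln(6.376 × 0.4832) / 1.231 = 1.125 / 1.231 = 0.9141 d.
L(t_c) = L₀ e^(−k_1 t_c) = 36.2 × 0.8111 = 29.36 mg/L, and at the critical point k_2 D_c = k_1 L, so D_c = (0.229/1.46) × 29.36 = 4.606 mg/L.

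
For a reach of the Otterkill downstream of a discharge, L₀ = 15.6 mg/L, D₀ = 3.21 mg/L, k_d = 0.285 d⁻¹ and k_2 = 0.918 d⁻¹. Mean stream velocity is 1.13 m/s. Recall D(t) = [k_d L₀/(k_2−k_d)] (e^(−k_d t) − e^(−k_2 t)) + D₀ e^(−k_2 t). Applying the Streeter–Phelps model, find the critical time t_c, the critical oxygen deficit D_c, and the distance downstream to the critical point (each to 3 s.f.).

t_c = [1/(k_2−k_d)] ln[(k_2/k_d)(1 − D₀(k_2−k_d)/(k_d L₀))]
= [1/(0.918−0.285)] ln[(0.918/0.285)(1 − 3.21×0.6330/(0.285×15.6))]
= (1/0.6330) ln[3.221 × 0.5430] = 1.580 × ln(1.749) = 1.580 × 0.5590 = 0.8831 d.
L(t_c) = L₀ e^(−k_d t_c) = 15.6 × 0.7775 = 12.13 mg/L, and at the critical point k_2 D_c = k_d L, so D_c = (0.285/0.918) × 12.13 = 3.765 mg/L.
x_c = v t_c = 1.13 m/s × 0.8831 d × 86400 s/d = 86220 m ≈ 86.2 km.

t_c ≈ 0.883 d; D_c ≈ 3.77 mg/L; x_c ≈ 86.2 km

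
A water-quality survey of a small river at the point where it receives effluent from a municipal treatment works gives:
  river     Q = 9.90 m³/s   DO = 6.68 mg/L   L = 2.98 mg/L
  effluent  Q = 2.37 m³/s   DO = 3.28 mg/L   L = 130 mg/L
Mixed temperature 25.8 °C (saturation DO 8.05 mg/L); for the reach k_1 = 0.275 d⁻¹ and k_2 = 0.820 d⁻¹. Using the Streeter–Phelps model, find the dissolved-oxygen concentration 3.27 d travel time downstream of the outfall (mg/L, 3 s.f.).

DO ≈ 3.21 mg/L

Mixed DO = (9.90×6.68 + 2.37×3.28)/(9.90+2.37) = 73.91/12.27 = 6.023 mg/L.
Mixed L₀ = (9.90×2.98 + 2.37×130)/(12.27) = 337.6/12.27 = 27.51 mg/L.
Initial deficit D₀ = C_s − DO₀ = 8.05 − 6.023 = 2.027 mg/L.
D(3.27) = [0.275×27.51/(0.820−0.275)](e^(−0.275×3.27) − e^(−0.820×3.27)) + 2.027 e^(−0.820×3.27)
= 13.88 × (0.4069 − 0.06847) + 2.027 × 0.06847 = 4.837 mg/L.
DO = 8.05 − 4.837 = 3.213 mg/L.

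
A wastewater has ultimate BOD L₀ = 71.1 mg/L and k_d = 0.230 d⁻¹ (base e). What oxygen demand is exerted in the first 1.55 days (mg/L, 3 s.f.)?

y_t = L₀(1 − e^(−k_d t)) = 71.1 × (1 − e^(−0.230×1.55))
= 71.1 × (1 − 0.7001) = 71.1 × 0.2999 = 21.32 mg/L.

y ≈ 21.3 mg/L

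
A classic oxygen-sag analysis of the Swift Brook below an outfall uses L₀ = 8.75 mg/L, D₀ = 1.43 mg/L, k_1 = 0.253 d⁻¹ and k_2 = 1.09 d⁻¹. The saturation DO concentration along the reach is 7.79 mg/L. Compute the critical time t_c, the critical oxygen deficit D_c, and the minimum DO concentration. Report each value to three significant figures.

t_c = [1/(k_2−k_1)] ln[(k_2/k_1)(1 − D₀(k_2−k_1)/(k_1 L₀))]
= [1/(1.09−0.253)] ln[(1.09/0.253)(1 − 1.43×0.8370/(0.253×8.75))]
= (1/0.8370) ln[4.308 × 0.4593] = 1.195 × ln(1.979) = 1.195 × 0.6826 = 0.8155 d.
D_c = (k_1/k_2) L₀ e^(−k_1 t_c) = (0.253/1.09) × 8.75 × e^(−0.253×0.8155) = 0.2321 × 8.75 × 0.8136 = 1.652 mg/L.
Minimum DO = C_s − D_c = 7.79 − 1.652 = 6.138 mg/L.

t_c ≈ 0.815 d; D_c ≈ 1.65 mg/L; min DO ≈ 6.14 mg/L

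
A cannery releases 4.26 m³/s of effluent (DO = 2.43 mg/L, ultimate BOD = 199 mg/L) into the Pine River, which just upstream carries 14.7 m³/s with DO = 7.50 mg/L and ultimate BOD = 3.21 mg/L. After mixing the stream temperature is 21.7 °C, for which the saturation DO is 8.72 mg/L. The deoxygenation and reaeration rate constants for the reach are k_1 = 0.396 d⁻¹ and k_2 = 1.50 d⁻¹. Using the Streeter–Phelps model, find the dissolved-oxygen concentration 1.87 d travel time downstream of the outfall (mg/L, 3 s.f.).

Mixed DO = (14.7×7.50 + 4.26×2.43)/(14.7+4.26) = 120.6/18.96 = 6.361 mg/L.
Mixed L₀ = (14.7×3.21 + 4.26×199)/(18.96) = 894.9/18.96 = 47.20 mg/L.
Initial deficit D₀ = C_s − DO₀ = 8.72 − 6.361 = 2.359 mg/L.
D(1.87) = [0.396×47.20/(1.50−0.396)](e^(−0.396×1.87) − e^(−1.50×1.87)) + 2.359 e^(−1.50×1.87)
= 16.93 × (0.4769 − 0.06051) + 2.359 × 0.06051 = 7.192 mg/L.
DO = 8.72 − 7.192 = 1.528 mg/L.

DO ≈ 1.53 mg/L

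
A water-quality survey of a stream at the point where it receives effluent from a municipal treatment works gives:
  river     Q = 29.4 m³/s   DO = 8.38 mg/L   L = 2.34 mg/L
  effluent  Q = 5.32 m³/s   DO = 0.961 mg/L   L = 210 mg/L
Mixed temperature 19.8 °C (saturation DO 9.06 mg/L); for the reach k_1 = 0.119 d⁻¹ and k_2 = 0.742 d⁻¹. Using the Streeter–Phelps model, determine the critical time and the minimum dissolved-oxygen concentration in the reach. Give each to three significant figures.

Mixed DO = (29.4×8.38 + 5.32×0.961)/(29.4+5.32) = 251.5/34.72 = 7.243 mg/L.
Mixed L₀ = (29.4×2.34 + 5.32×210)/(34.72) = 1186/34.72 = 34.16 mg/L.
Initial deficit D₀ = C_s − DO₀ = 9.06 − 7.243 = 1.817 mg/L.
t_c = (1/0.6230) ln[(0.742/0.119)(1 − 1.817×0.6230/(0.119×34.16))] = 1.605 × ln(4.499) = 2.414 d.
D_c = (0.119/0.742) × 34.16 × e^(−0.119×2.414) = 0.1604 × 34.16 × 0.7503 = 4.110 mg/L.
Minimum DO = 9.06 − 4.110 = 4.950 mg/L.

t_c ≈ 2.41 d; minimum DO ≈ 4.95 mg/L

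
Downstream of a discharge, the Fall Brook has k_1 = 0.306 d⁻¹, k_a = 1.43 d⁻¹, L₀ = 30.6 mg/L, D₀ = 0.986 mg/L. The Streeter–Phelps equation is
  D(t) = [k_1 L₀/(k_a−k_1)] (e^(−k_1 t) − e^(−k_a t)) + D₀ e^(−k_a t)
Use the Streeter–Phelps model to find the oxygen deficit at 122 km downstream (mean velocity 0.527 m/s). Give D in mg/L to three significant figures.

Travel time t = x/v = 122 km / (0.527 m/s) = 122000 m / 0.527 m/s = 231500 s = 2.679 d.
k_1 L₀/(k_a−k_1) = 0.306×30.6/(1.43−0.306) = 9.364/1.124 = 8.331 mg/L.
e^(−k_1 t) = e^(−0.306×2.679) = 0.4405; e^(−k_a t) = e^(−1.43×2.679) = 0.02168.
D = 8.331 × (0.4405 − 0.02168) + 0.986 × 0.02168 = 3.489 + 0.02137 = 3.510 mg/L.

D ≈ 3.51 mg/L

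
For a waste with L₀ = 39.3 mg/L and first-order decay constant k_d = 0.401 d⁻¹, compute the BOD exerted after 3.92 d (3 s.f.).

y_t = L₀(1 − e^(−k_d t)) = 39.3 × (1 − e^(−0.401×3.92))
= 39.3 × (1 − 0.2076) = 39.3 × 0.7924 = 31.14 mg/L.

y ≈ 31.1 mg/L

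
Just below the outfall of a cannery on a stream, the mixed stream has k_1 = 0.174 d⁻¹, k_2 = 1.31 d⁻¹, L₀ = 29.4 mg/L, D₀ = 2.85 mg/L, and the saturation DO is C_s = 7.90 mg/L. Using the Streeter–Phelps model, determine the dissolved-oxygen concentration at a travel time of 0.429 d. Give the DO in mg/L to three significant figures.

k_1 L₀/(k_2−k_1) = 0.174×29.4/(1.31−0.174) = 5.116/1.136 = 4.503 mg/L.
e^(−k_1 t) = e^(−0.174×0.4290) = 0.9281; e^(−k_2 t) = e^(−1.31×0.4290) = 0.5701.
D = 4.503 × (0.9281 − 0.5701) + 2.85 × 0.5701 = 1.612 + 1.625 = 3.237 mg/L.
DO = C_s − D = 7.90 − 3.237 = 4.663 mg/L.

DO ≈ 4.66 mg/L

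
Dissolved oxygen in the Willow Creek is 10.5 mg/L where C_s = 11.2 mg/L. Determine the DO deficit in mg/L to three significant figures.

D = C_s − C = 11.2 − 10.5 = 0.700 mg/L.

D ≈ 0.700 mg/L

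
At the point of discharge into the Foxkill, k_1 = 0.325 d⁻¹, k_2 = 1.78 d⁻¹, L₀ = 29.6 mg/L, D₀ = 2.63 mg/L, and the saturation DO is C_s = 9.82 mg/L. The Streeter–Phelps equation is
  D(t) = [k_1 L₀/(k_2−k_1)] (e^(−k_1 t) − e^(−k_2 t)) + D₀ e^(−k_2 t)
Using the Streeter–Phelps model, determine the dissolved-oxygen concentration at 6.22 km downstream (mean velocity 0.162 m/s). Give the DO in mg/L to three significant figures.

Travel time t = x/v = 6.22 km / (0.162 m/s) = 6220 m / 0.162 m/s = 38400 s = 0.4444 d.
k_1 L₀/(k_2−k_1) = 0.325×29.6/(1.78−0.325) = 9.620/1.455 = 6.612 mg/L.
e^(−k_1 t) = e^(−0.325×0.4444) = 0.8655; e^(−k_2 t) = e^(−1.78×0.4444) = 0.4534.
D = 6.612 × (0.8655 − 0.4534) + 2.63 × 0.4534 = 2.725 + 1.192 = 3.917 mg/L.
DO = C_s − D = 9.82 − 3.917 = 5.903 mg/L.

DO ≈ 5.90 mg/L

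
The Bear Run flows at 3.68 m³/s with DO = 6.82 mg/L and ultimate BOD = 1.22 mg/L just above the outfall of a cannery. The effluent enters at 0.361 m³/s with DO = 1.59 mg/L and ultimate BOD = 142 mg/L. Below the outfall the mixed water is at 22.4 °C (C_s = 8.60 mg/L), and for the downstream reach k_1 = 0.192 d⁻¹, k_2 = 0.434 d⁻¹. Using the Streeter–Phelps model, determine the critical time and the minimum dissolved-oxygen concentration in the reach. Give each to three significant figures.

t_c ≈ 2.42 d; minimum DO ≈ 4.77 mg/L

Mixed DO = (3.68×6.82 + 0.361×1.59)/(3.68+0.361) = 25.67/4.041 = 6.353 mg/L.
Mixed L₀ = (3.68×1.22 + 0.361×142)/(4.041) = 55.75/4.041 = 13.80 mg/L.
Initial deficit D₀ = C_s − DO₀ = 8.60 − 6.353 = 2.247 mg/L.
t_c = (1/0.2420) ln[(0.434/0.192)(1 − 2.247×0.2420/(0.192×13.80))] = 4.132 × ln(1.796) = 2.420 d.
D_c = (0.192/0.434) × 13.80 × e^(−0.192×2.420) = 0.4424 × 13.80 × 0.6283 = 3.835 mg/L.
Minimum DO = 8.60 − 3.835 = 4.765 mg/L.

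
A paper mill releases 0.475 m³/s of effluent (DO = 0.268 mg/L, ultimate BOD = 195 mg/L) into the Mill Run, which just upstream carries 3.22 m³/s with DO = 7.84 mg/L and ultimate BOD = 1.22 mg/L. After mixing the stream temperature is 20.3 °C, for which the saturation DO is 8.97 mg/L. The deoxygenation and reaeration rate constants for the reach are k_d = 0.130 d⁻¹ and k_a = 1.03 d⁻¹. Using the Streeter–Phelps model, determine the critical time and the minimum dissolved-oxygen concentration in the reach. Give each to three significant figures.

t_c ≈ 1.39 d; minimum DO ≈ 6.22 mg/L

Mixed DO = (3.22×7.84 + 0.475×0.268)/(3.22+0.475) = 25.37/3.695 = 6.867 mg/L.
Mixed L₀ = (3.22×1.22 + 0.475×195)/(3.695) = 96.55/3.695 = 26.13 mg/L.
Initial deficit D₀ = C_s − DO₀ = 8.97 − 6.867 = 2.103 mg/L.
t_c = (1/0.9000) ln[(1.03/0.130)(1 − 2.103×0.9000/(0.130×26.13))] = 1.111 × ln(3.508) = 1.394 d.
D_c = (0.130/1.03) × 26.13 × e^(−0.130×1.394) = 0.1262 × 26.13 × 0.8342 = 2.751 mg/L.
Minimum DO = 8.97 − 2.751 = 6.219 mg/L.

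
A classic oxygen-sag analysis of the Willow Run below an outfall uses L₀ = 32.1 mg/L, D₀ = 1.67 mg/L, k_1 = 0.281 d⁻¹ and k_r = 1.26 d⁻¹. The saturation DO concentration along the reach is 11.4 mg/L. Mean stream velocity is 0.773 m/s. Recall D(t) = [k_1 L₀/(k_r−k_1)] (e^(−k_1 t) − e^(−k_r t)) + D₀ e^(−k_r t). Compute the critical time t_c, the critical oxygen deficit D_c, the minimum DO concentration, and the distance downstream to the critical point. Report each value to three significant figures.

t_c = [1/(k_r−k_1)] ln[(k_r/k_1)(1 − D₀(k_r−k_1)/(k_1 L₀))]
= [1/(1.26−0.281)] ln[(1.26/0.281)(1 − 1.67×0.9790/(0.281×32.1))]
= (1/0.9790) ln[4.484 × 0.8187] = 1.021 × ln(3.671) = 1.021 × 1.301 = 1.328 d.
L(t_c) = L₀ e^(−k_1 t_c) = 32.1 × 0.6885 = 22.10 mg/L, and at the critical point k_r D_c = k_1 L, so D_c = (0.281/1.26) × 22.10 = 4.929 mg/L.
Minimum DO = C_s − D_c = 11.4 − 4.929 = 6.471 mg/L.
x_c = v t_c = 0.773 m/s × 1.328 d × 86400 s/d = 88720 m ≈ 88.7 km.

t_c ≈ 1.33 d; D_c ≈ 4.93 mg/L; min DO ≈ 6.47 mg/L; x_c ≈ 88.7 km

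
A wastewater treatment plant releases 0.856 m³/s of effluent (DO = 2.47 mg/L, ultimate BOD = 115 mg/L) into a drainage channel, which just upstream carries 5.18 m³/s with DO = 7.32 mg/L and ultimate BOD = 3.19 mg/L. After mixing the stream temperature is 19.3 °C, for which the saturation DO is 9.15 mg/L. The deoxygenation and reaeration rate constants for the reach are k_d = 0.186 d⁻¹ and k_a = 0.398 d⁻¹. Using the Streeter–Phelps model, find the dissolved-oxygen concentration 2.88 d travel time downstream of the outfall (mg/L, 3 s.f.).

DO ≈ 3.88 mg/L

Mixed DO = (5.18×7.32 + 0.856×2.47)/(5.18+0.856) = 40.03/6.036 = 6.632 mg/L.
Mixed L₀ = (5.18×3.19 + 0.856×115)/(6.036) = 115.0/6.036 = 19.05 mg/L.
Initial deficit D₀ = C_s − DO₀ = 9.15 − 6.632 = 2.518 mg/L.
D(2.88) = [0.186×19.05/(0.398−0.186)](e^(−0.186×2.88) − e^(−0.398×2.88)) + 2.518 e^(−0.398×2.88)
= 16.71 × (0.5853 − 0.3178) + 2.518 × 0.3178 = 5.269 mg/L.
DO = 9.15 − 5.269 = 3.881 mg/L.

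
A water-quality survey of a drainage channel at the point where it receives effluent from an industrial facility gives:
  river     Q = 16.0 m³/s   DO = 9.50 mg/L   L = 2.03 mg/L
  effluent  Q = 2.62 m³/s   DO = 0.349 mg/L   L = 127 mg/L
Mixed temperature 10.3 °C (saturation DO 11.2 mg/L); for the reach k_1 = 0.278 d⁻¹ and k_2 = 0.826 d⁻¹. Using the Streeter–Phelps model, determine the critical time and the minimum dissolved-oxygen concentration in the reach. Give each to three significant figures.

Mixed DO = (16.0×9.50 + 2.62×0.349)/(16.0+2.62) = 152.9/18.62 = 8.212 mg/L.
Mixed L₀ = (16.0×2.03 + 2.62×127)/(18.62) = 365.2/18.62 = 19.61 mg/L.
Initial deficit D₀ = C_s − DO₀ = 11.2 − 8.212 = 2.988 mg/L.
t_c = (1/0.5480) ln[(0.826/0.278)(1 − 2.988×0.5480/(0.278×19.61))] = 1.825 × ln(2.079) = 1.336 d.
D_c = (0.278/0.826) × 19.61 × e^(−0.278×1.336) = 0.3366 × 19.61 × 0.6898 = 4.554 mg/L.
Minimum DO = 11.2 − 4.554 = 6.646 mg/L.

t_c ≈ 1.34 d; minimum DO ≈ 6.65 mg/L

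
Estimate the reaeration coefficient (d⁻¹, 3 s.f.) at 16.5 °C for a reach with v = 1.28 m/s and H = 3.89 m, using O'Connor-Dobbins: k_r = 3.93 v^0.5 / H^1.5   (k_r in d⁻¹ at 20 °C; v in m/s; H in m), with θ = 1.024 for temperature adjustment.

k_r(20) = 3.93 × 1.28^0.5 / 3.89^1.5 = 3.93 × 1.131 / 7.672 = 0.5795 d⁻¹.
k_r(16.5) = 0.5795 × 1.024^(16.5−20) = 0.5795 × 0.9203 = 0.5334 d⁻¹.

k_r ≈ 0.533 d⁻¹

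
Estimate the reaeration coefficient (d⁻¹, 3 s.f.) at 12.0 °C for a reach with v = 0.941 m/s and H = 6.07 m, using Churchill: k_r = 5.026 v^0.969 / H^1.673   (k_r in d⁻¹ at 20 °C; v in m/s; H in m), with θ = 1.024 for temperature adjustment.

k_r ≈ 0.192 d⁻¹

k_r(20) = 5.026 × 0.941^0.969 / 6.07^1.673 = 5.026 × 0.9428 / 20.43 = 0.2319 d⁻¹.
k_r(12.0) = 0.2319 × 1.024^(12.0−20) = 0.2319 × 0.8272 = 0.1918 d⁻¹.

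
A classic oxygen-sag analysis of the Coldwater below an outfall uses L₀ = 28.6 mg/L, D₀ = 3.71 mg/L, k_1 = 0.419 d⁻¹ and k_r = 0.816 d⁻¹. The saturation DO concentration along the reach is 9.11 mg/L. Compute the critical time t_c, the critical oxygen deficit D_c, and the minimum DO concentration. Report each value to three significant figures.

With k_r/k_1 = 1.947 and 1 − D₀(k_r−k_1)/(k_1 L₀) = 0.8771,
t_c = ln(1.947 × 0.8771) / (0.816 − 0.419) = ln(1.708) / 0.3970 = 0.5354/0.3970 = 1.349 d.
L(t_c) = L₀ e^(−k_1 t_c) = 28.6 × 0.5683 = 16.25 mg/L, and at the critical point k_r D_c = k_1 L, so D_c = (0.419/0.816) × 16.25 = 8.346 mg/L.
Minimum DO = C_s − D_c = 9.11 − 8.346 = 0.7639 mg/L.

t_c ≈ 1.35 d; D_c ≈ 8.35 mg/L; min DO ≈ 0.764 mg/L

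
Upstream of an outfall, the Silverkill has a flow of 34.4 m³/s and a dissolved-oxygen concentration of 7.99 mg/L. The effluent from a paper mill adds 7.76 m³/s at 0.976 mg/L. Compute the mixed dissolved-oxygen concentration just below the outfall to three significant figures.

6.70 mg/L

Flow-weighted mixing: C = (Q_r C_r + Q_w C_w)/(Q_r + Q_w)
= (34.4×7.99 + 7.76×0.976)/(34.4 + 7.76) = 282.4/42.16 = 6.699 mg/L.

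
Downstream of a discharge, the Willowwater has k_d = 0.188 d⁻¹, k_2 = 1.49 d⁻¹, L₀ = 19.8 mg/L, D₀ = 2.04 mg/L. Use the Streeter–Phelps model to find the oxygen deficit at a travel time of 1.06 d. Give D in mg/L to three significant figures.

k_d L₀/(k_2−k_d) = 0.188×19.8/(1.49−0.188) = 3.722/1.302 = 2.859 mg/L.
e^(−k_d t) = e^(−0.188×1.060) = 0.8193; e^(−k_2 t) = e^(−1.49×1.060) = 0.2061.
D = 2.859 × (0.8193 − 0.2061) + 2.04 × 0.2061 = 1.753 + 0.4204 = 2.174 mg/L.

D ≈ 2.17 mg/L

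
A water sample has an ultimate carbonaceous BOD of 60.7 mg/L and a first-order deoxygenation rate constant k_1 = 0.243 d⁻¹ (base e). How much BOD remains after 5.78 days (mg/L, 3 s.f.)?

L_t = L₀ e^(−k_1 t) = 60.7 × e^(−0.243×5.78) = 60.7 × 0.2455 = 14.90 mg/L.

L ≈ 14.9 mg/L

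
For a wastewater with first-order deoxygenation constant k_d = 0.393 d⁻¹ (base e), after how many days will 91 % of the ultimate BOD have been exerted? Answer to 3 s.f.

t ≈ 6.13 d

y/L₀ = 1 − e^(−k_d t) = 0.91 ⇒ e^(−k_d t) = 0.0900
t = −ln(0.0900) / 0.393 = 2.408 / 0.393 = 6.127 d.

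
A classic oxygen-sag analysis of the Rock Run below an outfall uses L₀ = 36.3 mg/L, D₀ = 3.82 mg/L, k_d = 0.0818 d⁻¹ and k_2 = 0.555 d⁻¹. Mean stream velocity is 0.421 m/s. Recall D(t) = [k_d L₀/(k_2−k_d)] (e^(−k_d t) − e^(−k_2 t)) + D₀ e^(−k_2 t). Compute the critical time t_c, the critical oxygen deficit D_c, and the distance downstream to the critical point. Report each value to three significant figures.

t_c ≈ 2.06 d; D_c ≈ 4.52 mg/L; x_c ≈ 75.0 km

At the critical point dD/dt = 0, so k_d L₀ e^(−k_d t) = k_2 D. Substituting D(t) from the Streeter–Phelps equation and solving for t gives
t_c = ln[(k_2/k_d)(1 − D₀(k_2−k_d)/(k_d L₀))] / (k_2−k_d).
Here k_2−k_d = 0.4732 d⁻¹ and 1 − D₀(k_2−k_d)/(k_d L₀) = 1 − 3.82×0.4732/(0.0818×36.3) = 0.3912, so
t_c = ln(6.785 × 0.3912) / 0.4732 = 0.9762 / 0.4732 = 2.063 d.
L(t_c) = L₀ e^(−k_d t_c) = 36.3 × 0.8447 = 30.66 mg/L, and at the critical point k_2 D_c = k_d L, so D_c = (0.0818/0.555) × 30.66 = 4.519 mg/L.
x_c = v t_c = 0.421 m/s × 2.063 d × 86400 s/d = 75040 m ≈ 75.0 km.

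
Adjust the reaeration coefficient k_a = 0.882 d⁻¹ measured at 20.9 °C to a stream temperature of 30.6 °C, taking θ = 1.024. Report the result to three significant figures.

k_a ≈ 1.11 d⁻¹

k_a(T₂) = k_a(T₁) · θ^(T₂−T₁) = 0.882 × 1.024^(30.6−20.9)
= 0.882 × 1.024^9.70 = 0.882 × 1.259 = 1.110 d⁻¹.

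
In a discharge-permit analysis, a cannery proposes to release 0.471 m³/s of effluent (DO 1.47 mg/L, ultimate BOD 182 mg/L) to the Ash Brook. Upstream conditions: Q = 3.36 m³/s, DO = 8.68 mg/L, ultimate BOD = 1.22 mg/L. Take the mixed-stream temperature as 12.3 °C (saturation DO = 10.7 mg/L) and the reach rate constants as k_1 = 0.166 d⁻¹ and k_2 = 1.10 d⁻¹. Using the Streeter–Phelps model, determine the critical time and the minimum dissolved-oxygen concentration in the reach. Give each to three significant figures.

Mixed DO = (3.36×8.68 + 0.471×1.47)/(3.36+0.471) = 29.86/3.831 = 7.794 mg/L.
Mixed L₀ = (3.36×1.22 + 0.471×182)/(3.831) = 89.82/3.831 = 23.45 mg/L.
Initial deficit D₀ = C_s − DO₀ = 10.7 − 7.794 = 2.906 mg/L.
t_c = (1/0.9340) ln[(1.10/0.166)(1 − 2.906×0.9340/(0.166×23.45))] = 1.071 × ln(2.005) = 0.7446 d.
D_c = (0.166/1.10) × 23.45 × e^(−0.166×0.7446) = 0.1509 × 23.45 × 0.8837 = 3.127 mg/L.
Minimum DO = 10.7 − 3.127 = 7.573 mg/L.

t_c ≈ 0.745 d; minimum DO ≈ 7.57 mg/L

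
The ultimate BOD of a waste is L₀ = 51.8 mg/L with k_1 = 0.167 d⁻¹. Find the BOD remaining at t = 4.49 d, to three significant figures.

L ≈ 24.5 mg/L

L_t = L₀ e^(−k_1 t) = 51.8 × e^(−0.167×4.49) = 51.8 × 0.4724 = 24.47 mg/L.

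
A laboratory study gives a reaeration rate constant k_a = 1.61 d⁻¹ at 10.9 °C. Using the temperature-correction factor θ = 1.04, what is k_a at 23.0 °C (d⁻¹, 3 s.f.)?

k_a(T₂) = k_a(T₁) · θ^(T₂−T₁) = 1.61 × 1.04^(23.0−10.9)
= 1.61 × 1.04^12.1 = 1.61 × 1.607 = 2.588 d⁻¹.

k_a ≈ 2.59 d⁻¹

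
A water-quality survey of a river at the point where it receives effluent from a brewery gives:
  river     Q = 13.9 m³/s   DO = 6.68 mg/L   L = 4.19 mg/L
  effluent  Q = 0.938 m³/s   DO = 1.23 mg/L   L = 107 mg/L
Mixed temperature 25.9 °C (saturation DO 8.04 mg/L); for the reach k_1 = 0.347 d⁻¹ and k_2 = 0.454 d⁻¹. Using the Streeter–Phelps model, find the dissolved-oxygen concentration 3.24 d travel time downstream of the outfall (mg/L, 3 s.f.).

DO ≈ 4.35 mg/L

Mixed DO = (13.9×6.68 + 0.938×1.23)/(13.9+0.938) = 94.01/14.84 = 6.335 mg/L.
Mixed L₀ = (13.9×4.19 + 0.938×107)/(14.84) = 158.6/14.84 = 10.69 mg/L.
Initial deficit D₀ = C_s − DO₀ = 8.04 − 6.335 = 1.705 mg/L.
D(3.24) = [0.347×10.69/(0.454−0.347)](e^(−0.347×3.24) − e^(−0.454×3.24)) + 1.705 e^(−0.454×3.24)
= 34.67 × (0.3249 − 0.2297) + 1.705 × 0.2297 = 3.691 mg/L.
DO = 8.04 − 3.691 = 4.349 mg/L.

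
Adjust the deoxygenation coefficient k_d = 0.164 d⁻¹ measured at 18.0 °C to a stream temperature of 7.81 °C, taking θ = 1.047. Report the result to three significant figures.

k_d ≈ 0.103 d⁻¹

k_d(T₂) = k_d(T₁) · θ^(T₂−T₁) = 0.164 × 1.047^(7.81−18.0)
= 0.164 × 1.047^-10.2 = 0.164 × 0.6262 = 0.1027 d⁻¹.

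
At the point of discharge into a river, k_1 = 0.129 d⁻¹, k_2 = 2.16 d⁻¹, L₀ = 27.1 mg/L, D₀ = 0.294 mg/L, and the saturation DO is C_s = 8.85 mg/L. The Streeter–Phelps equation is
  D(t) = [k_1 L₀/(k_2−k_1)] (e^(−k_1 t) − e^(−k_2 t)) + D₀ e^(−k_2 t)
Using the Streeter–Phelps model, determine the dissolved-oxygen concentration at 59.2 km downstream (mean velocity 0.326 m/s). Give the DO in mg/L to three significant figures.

DO ≈ 7.55 mg/L

Travel time t = x/v = 59.2 km / (0.326 m/s) = 59200 m / 0.326 m/s = 181600 s = 2.102 d.
k_1 L₀/(k_2−k_1) = 0.129×27.1/(2.16−0.129) = 3.496/2.031 = 1.721 mg/L.
e^(−k_1 t) = e^(−0.129×2.102) = 0.7625; e^(−k_2 t) = e^(−2.16×2.102) = 0.01067.
D = 1.721 × (0.7625 − 0.01067) + 0.294 × 0.01067 = 1.294 + 0.003138 = 1.297 mg/L.
DO = C_s − D = 8.85 − 1.297 = 7.553 mg/L.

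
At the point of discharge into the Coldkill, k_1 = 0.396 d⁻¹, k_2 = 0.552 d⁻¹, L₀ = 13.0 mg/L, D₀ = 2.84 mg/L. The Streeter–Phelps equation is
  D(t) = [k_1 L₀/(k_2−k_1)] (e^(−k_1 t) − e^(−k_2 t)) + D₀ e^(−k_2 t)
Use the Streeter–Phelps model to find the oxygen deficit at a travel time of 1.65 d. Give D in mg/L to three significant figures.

k_1 L₀/(k_2−k_1) = 0.396×13.0/(0.552−0.396) = 5.148/0.1560 = 33.00 mg/L.
e^(−k_1 t) = e^(−0.396×1.650) = 0.5203; e^(−k_2 t) = e^(−0.552×1.650) = 0.4022.
D = 33.00 × (0.5203 − 0.4022) + 2.84 × 0.4022 = 3.896 + 1.142 = 5.039 mg/L.

D ≈ 5.04 mg/L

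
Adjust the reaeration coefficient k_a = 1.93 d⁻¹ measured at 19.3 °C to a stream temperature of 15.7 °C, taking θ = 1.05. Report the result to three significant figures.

k_a(T₂) = k_a(T₁) · θ^(T₂−T₁) = 1.93 × 1.05^(15.7−19.3)
= 1.93 × 1.05^-3.60 = 1.93 × 0.8389 = 1.619 d⁻¹.

k_a ≈ 1.62 d⁻¹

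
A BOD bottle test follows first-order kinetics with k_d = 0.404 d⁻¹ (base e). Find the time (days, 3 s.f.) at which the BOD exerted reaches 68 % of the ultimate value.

y/L₀ = 1 − e^(−k_d t) = 0.68 ⇒ e^(−k_d t) = 0.320
t = −ln(0.320) / 0.404 = 1.139 / 0.404 = 2.820 d.

t ≈ 2.82 d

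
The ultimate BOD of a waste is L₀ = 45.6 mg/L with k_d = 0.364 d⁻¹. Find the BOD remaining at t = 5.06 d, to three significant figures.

L ≈ 7.23 mg/L

L_t = L₀ e^(−k_d t) = 45.6 × e^(−0.364×5.06) = 45.6 × 0.1585 = 7.229 mg/L.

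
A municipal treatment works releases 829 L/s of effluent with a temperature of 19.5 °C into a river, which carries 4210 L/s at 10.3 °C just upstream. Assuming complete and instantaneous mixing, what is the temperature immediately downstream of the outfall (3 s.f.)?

11.8 °C

Flow-weighted mixing: C = (Q_r C_r + Q_w C_w)/(Q_r + Q_w)
= (4210×10.3 + 829×19.5)/(4210 + 829) = 59530/5039 = 11.81 °C.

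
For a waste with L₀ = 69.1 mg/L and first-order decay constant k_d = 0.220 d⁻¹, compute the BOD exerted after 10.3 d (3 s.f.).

y ≈ 61.9 mg/L

y_t = L₀(1 − e^(−k_d t)) = 69.1 × (1 − e^(−0.220×10.3))
= 69.1 × (1 − 0.1037) = 69.1 × 0.8963 = 61.93 mg/L.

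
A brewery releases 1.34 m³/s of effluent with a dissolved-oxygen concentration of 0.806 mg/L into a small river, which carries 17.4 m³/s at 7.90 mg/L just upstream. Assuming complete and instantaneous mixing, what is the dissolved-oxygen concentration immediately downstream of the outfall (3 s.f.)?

Flow-weighted mixing: C = (Q_r C_r + Q_w C_w)/(Q_r + Q_w)
= (17.4×7.90 + 1.34×0.806)/(17.4 + 1.34) = 138.5/18.74 = 7.393 mg/L.

7.39 mg/L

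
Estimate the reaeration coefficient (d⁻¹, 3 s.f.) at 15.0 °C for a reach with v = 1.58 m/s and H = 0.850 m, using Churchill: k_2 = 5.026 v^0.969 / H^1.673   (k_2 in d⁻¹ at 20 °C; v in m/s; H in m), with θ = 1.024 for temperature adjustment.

k_2(20) = 5.026 × 1.58^0.969 / 0.850^1.673 = 5.026 × 1.558 / 0.7619 = 10.28 d⁻¹.
k_2(15.0) = 10.28 × 1.024^(15.0−20) = 10.28 × 0.8882 = 9.126 d⁻¹.

k_2 ≈ 9.13 d⁻¹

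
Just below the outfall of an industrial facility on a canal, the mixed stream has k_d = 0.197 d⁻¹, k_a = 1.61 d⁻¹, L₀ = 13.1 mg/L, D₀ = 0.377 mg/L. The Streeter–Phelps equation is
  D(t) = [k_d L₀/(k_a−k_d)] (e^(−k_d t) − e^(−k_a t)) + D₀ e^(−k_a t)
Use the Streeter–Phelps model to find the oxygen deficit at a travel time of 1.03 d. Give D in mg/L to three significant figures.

k_d L₀/(k_a−k_d) = 0.197×13.1/(1.61−0.197) = 2.581/1.413 = 1.826 mg/L.
e^(−k_d t) = e^(−0.197×1.030) = 0.8164; e^(−k_a t) = e^(−1.61×1.030) = 0.1905.
D = 1.826 × (0.8164 − 0.1905) + 0.377 × 0.1905 = 1.143 + 0.07180 = 1.215 mg/L.

D ≈ 1.21 mg/L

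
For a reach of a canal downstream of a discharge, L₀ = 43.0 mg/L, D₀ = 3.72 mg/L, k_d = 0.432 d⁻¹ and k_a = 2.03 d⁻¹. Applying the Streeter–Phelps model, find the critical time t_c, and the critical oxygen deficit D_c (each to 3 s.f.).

t_c ≈ 0.727 d; D_c ≈ 6.68 mg/L

With k_a/k_d = 4.699 and 1 − D₀(k_a−k_d)/(k_d L₀) = 0.6800,
t_c = ln(4.699 × 0.6800) / (2.03 − 0.432) = ln(3.195) / 1.598 = 1.162/1.598 = 0.7270 d.
D_c = (k_d/k_a) L₀ e^(−k_d t_c) = (0.432/2.03) × 43.0 × e^(−0.432×0.7270) = 0.2128 × 43.0 × 0.7305 = 6.684 mg/L.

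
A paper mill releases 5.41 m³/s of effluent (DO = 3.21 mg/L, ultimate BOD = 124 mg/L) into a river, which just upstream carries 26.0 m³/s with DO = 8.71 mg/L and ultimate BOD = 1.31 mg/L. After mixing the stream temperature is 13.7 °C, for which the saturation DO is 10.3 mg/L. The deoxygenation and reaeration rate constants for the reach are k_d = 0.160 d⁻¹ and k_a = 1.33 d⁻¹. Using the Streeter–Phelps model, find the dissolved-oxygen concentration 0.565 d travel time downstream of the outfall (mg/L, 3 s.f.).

DO ≈ 7.75 mg/L

Mixed DO = (26.0×8.71 + 5.41×3.21)/(26.0+5.41) = 243.8/31.41 = 7.763 mg/L.
Mixed L₀ = (26.0×1.31 + 5.41×124)/(31.41) = 704.9/31.41 = 22.44 mg/L.
Initial deficit D₀ = C_s − DO₀ = 10.3 − 7.763 = 2.537 mg/L.
D(0.565) = [0.160×22.44/(1.33−0.160)](e^(−0.160×0.565) − e^(−1.33×0.565)) + 2.537 e^(−1.33×0.565)
= 3.069 × (0.9136 − 0.4717) + 2.537 × 0.4717 = 2.553 mg/L.
DO = 10.3 − 2.553 = 7.747 mg/L.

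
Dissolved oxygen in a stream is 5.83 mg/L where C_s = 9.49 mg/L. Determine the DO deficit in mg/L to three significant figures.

D = C_s − C = 9.49 − 5.83 = 3.66 mg/L.

D ≈ 3.66 mg/L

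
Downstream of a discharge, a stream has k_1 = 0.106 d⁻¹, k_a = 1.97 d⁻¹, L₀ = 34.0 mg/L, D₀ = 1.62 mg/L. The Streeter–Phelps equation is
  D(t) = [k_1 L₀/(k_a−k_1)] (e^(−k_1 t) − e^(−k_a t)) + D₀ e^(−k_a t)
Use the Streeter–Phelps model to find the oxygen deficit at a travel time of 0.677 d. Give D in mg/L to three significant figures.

D ≈ 1.72 mg/L

k_1 L₀/(k_a−k_1) = 0.106×34.0/(1.97−0.106) = 3.604/1.864 = 1.933 mg/L.
e^(−k_1 t) = e^(−0.106×0.6770) = 0.9308; e^(−k_a t) = e^(−1.97×0.6770) = 0.2635.
D = 1.933 × (0.9308 − 0.2635) + 1.62 × 0.2635 = 1.290 + 0.4269 = 1.717 mg/L.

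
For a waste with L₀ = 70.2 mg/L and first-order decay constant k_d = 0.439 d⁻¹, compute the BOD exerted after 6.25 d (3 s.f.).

y_t = L₀(1 − e^(−k_d t)) = 70.2 × (1 − e^(−0.439×6.25))
= 70.2 × (1 − 0.06433) = 70.2 × 0.9357 = 65.68 mg/L.

y ≈ 65.7 mg/L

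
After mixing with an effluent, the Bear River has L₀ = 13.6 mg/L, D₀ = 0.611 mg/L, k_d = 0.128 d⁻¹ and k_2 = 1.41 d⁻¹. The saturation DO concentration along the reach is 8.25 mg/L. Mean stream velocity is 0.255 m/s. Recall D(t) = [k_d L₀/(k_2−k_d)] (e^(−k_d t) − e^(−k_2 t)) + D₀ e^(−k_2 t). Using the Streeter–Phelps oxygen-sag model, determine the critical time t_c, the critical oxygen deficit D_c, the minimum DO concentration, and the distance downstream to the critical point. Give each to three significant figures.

t_c ≈ 1.41 d; D_c ≈ 1.03 mg/L; min DO ≈ 7.22 mg/L; x_c ≈ 31.0 km

With k_2/k_d = 11.02 and 1 − D₀(k_2−k_d)/(k_d L₀) = 0.5500,
t_c = ln(11.02 × 0.5500) / (1.41 − 0.128) = ln(6.059) / 1.282 = 1.802/1.282 = 1.405 d.
D_c = (k_d/k_2) L₀ e^(−k_d t_c) = (0.128/1.41) × 13.6 × e^(−0.128×1.405) = 0.09078 × 13.6 × 0.8354 = 1.031 mg/L.
Minimum DO = C_s − D_c = 8.25 − 1.031 = 7.219 mg/L.
x_c = v t_c = 0.255 m/s × 1.405 d × 86400 s/d = 30960 m ≈ 31.0 km.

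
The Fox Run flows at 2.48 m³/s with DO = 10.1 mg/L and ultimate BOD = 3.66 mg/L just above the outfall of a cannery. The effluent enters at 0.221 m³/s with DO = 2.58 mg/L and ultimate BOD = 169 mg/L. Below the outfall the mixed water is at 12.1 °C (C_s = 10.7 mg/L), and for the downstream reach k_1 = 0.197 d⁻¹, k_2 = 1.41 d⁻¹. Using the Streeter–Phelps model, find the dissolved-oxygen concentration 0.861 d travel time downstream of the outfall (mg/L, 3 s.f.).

DO ≈ 8.81 mg/L

Mixed DO = (2.48×10.1 + 0.221×2.58)/(2.48+0.221) = 25.62/2.701 = 9.485 mg/L.
Mixed L₀ = (2.48×3.66 + 0.221×169)/(2.701) = 46.43/2.701 = 17.19 mg/L.
Initial deficit D₀ = C_s − DO₀ = 10.7 − 9.485 = 1.215 mg/L.
D(0.861) = [0.197×17.19/(1.41−0.197)](e^(−0.197×0.861) − e^(−1.41×0.861)) + 1.215 e^(−1.41×0.861)
= 2.792 × (0.8440 − 0.2970) + 1.215 × 0.2970 = 1.888 mg/L.
DO = 10.7 − 1.888 = 8.812 mg/L.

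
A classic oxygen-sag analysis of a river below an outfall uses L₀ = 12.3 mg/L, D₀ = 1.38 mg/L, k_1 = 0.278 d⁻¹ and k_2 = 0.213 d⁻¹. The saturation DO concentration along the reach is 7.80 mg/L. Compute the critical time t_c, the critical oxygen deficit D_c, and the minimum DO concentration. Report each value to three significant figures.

With k_2/k_1 = 0.7662 and 1 − D₀(k_2−k_1)/(k_1 L₀) = 1.026,
t_c = ln(0.7662 × 1.026) / (0.213 − 0.278) = ln(0.7863) / -0.06500 = -0.2404/-0.06500 = 3.699 d.
D_c = (k_1/k_2) L₀ e^(−k_1 t_c) = (0.278/0.213) × 12.3 × e^(−0.278×3.699) = 1.305 × 12.3 × 0.3576 = 5.741 mg/L.
Minimum DO = C_s − D_c = 7.80 − 5.741 = 2.059 mg/L.

t_c ≈ 3.70 d; D_c ≈ 5.74 mg/L; min DO ≈ 2.06 mg/L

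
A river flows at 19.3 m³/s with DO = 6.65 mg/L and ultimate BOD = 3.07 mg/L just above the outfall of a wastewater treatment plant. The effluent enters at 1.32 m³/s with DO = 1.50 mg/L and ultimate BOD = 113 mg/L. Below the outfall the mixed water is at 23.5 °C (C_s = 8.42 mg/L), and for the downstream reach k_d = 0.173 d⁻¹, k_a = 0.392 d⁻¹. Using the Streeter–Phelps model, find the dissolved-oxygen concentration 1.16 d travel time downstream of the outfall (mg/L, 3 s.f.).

DO ≈ 5.62 mg/L

Mixed DO = (19.3×6.65 + 1.32×1.50)/(19.3+1.32) = 130.3/20.62 = 6.320 mg/L.
Mixed L₀ = (19.3×3.07 + 1.32×113)/(20.62) = 208.4/20.62 = 10.11 mg/L.
Initial deficit D₀ = C_s − DO₀ = 8.42 − 6.320 = 2.100 mg/L.
D(1.16) = [0.173×10.11/(0.392−0.173)](e^(−0.173×1.16) − e^(−0.392×1.16)) + 2.100 e^(−0.392×1.16)
= 7.984 × (0.8182 − 0.6346) + 2.100 × 0.6346 = 2.798 mg/L.
DO = 8.42 − 2.798 = 5.622 mg/L.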